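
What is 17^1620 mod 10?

Powers of 7 mod 10 repeat with period 4: 7, 9, 3, 1.
1620 leaves remainder 0 on division by 4, so 17^1620 ends in 1.

1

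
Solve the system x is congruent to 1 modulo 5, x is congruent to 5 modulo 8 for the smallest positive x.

Since 8·2 ≡ 1 (mod 5), take x = 5 + 8·((1−5)·2 mod 5) = 5 + 8·2 = 21.
Check: 21 mod 5 = 1, 21 mod 8 = 5.

21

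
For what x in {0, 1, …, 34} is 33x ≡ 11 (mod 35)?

The inverse of 33 mod 35 is 17 (since 33·17 = 561 ≡ 1).
Multiplying both sides by 17: x ≡ 17·11 = 187 ≡ 12 (mod 35).

12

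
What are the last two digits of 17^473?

37

Square-and-reduce mod 100: 17^1≡17, 17^2≡89, 17^4≡21, 17^8≡41, 17^16≡81, 17^32≡61, 17^64≡21, 17^128≡41, 17^256≡81.
473 = 1 + 8 + 16 + 64 + 128 + 256, so 17^473 ≡ 17·41·81·21·41·81 ≡ 37 (mod 100).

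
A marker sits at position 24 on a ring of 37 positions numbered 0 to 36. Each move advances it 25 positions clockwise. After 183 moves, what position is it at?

183·25 = 4575.
4575 − 123·37 = 24, so 4575 ≡ 24 (mod 37).
(24 + 24) mod 37 = 11.

11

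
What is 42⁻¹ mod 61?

16

61 = 1·42 + 19
42 = 2·19 + 4
19 = 4·4 + 3
4 = 1·3 + 1
3 = 3·1 + 0
Back-substituting gives 42·16 ≡ 1 (mod 61).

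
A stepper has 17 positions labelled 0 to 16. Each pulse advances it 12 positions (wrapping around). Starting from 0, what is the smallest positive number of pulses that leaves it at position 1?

10

17 = 1·12 + 5
12 = 2·5 + 2
5 = 2·2 + 1
2 = 2·1 + 0
Back-substituting gives 12·10 ≡ 1 (mod 17).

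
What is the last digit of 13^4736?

The units digit of 13^n cycles with period 4: 3, 9, 7, 1, …
4736 leaves remainder 0 on division by 4, so 13^4736 ends in 1.

1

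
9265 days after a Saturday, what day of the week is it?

9265 mod 7 = 4 (since 1323·7 = 9261).
Saturday + 4 days → Wednesday.

Wednesday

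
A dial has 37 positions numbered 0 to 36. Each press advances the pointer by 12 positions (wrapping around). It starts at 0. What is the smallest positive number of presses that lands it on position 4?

25

12⁻¹ ≡ 34 (mod 37) because 12·34 = 408 = 11·37 + 1.
So x ≡ 34·4 = 136 ≡ 25 (mod 37).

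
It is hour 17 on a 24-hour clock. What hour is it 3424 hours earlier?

1

3424 = 142·24 + 16, so 3424 mod 24 = 16.
(17 − 16) mod 24 = 1.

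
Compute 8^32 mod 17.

Square-and-reduce mod 17: 8^1≡8, 8^2≡13, 8^4≡16, 8^8≡1, 8^16≡1, 8^32≡1.
Since 32 = 32 in binary, 8^32 ≡ 1 ≡ 1 (mod 17).

1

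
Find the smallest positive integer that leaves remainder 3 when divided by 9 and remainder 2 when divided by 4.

Since 4·7 ≡ 1 (mod 9), take x = 2 + 4·((3−2)·7 mod 9) = 2 + 4·7 = 30.
Check: 30 mod 9 = 3, 30 mod 4 = 2.

30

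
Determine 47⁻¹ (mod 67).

10

67 = 1·47 + 20
47 = 2·20 + 7
20 = 2·7 + 6
7 = 1·6 + 1
6 = 6·1 + 0
Back-substituting gives 47·10 ≡ 1 (mod 67).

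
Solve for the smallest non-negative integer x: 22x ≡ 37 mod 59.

22⁻¹ ≡ 51 (mod 59) because 22·51 = 1122 = 19·59 + 1.
So x ≡ 51·37 = 1887 ≡ 58 (mod 59).

58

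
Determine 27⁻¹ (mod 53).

27·2 = 54 = 1·53 + 1, so 27⁻¹ ≡ 2 (mod 53).

2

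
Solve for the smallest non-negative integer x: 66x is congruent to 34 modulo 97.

74

66⁻¹ ≡ 25 (mod 97) because 66·25 = 1650 = 17·97 + 1.
So x ≡ 25·34 = 850 ≡ 74 (mod 97).
Check: 66·74 = 4884 = 50·97 + 34.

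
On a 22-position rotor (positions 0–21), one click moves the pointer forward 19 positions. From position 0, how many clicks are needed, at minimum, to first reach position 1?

22 = 1·19 + 3
19 = 6·3 + 1
3 = 3·1 + 0
Back-substituting gives 19·7 ≡ 1 (mod 22).

7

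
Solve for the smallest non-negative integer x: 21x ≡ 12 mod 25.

21⁻¹ ≡ 6 (mod 25) because 21·6 = 126 = 5·25 + 1.
So x ≡ 6·12 = 72 ≡ 22 (mod 25).
Check: 21·22 = 462 = 18·25 + 12.

22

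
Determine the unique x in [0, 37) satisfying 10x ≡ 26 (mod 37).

10

The inverse of 10 mod 37 is 26 (since 10·26 = 260 ≡ 1).
Multiplying both sides by 26: x ≡ 26·26 = 676 ≡ 10 (mod 37).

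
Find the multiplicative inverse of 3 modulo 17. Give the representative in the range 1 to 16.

3·6 = 18 = 1·17 + 1, so 3⁻¹ ≡ 6 (mod 17).

6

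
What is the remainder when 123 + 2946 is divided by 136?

2946 mod 136 = 90 (since 21·136 = 2856).
(123 + 90) mod 136 = 77.

77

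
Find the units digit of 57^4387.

The units digit of 57^n cycles with period 4: 7, 9, 3, 1, …
4387 mod 4 = 3, so the last digit matches 7^3 = 3.

3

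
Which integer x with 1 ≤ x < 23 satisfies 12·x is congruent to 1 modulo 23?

12·2 = 24 = 1·23 + 1, so 12⁻¹ ≡ 2 (mod 23).

2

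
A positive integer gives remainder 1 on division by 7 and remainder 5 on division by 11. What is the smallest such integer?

71

x ≡ 1 (mod 7) gives x ∈ {1, 8, 15, 22, 29, 36, 43, 50, …}.
The first of these with x mod 11 = 5 is 71.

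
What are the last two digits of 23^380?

01

Square-and-reduce mod 100: 23^1≡23, 23^2≡29, 23^4≡41, 23^8≡81, 23^16≡61, 23^32≡21, 23^64≡41, 23^128≡81, 23^256≡61.
380 = 4 + 8 + 16 + 32 + 64 + 256, so 23^380 ≡ 41·81·61·21·41·61 ≡ 1 (mod 100).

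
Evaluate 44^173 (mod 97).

Successive squares of 44 mod 97: 44^1≡44, 44^2≡93, 44^4≡16, 44^8≡62, 44^16≡61, 44^32≡35, 44^64≡61, 44^128≡35.
Since 173 = 1 + 4 + 8 + 32 + 128 in binary, 44^173 ≡ 44·16·62·35·35 ≡ 72 (mod 97).

72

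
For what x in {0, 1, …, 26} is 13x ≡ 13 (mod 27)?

1

13⁻¹ ≡ 25 (mod 27) because 13·25 = 325 = 12·27 + 1.
Multiplying both sides by 25: x ≡ 25·13 = 325 ≡ 1 (mod 27).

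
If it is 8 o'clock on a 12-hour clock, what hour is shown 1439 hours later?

1439 − 119·12 = 11, so 1439 ≡ 11 (mod 12).
8 + 11 → 7 on a 12-hour dial.

7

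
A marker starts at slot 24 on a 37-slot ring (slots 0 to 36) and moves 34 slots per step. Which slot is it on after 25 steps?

25·34 = 850.
Dividing 850 by 37 gives quotient 22 and remainder 36.
(24 + 36) mod 37 = 23.

23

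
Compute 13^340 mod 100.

Square-and-reduce mod 100: 13^1≡13, 13^2≡69, 13^4≡61, 13^8≡21, 13^16≡41, 13^32≡81, 13^64≡61, 13^128≡21, 13^256≡41.
Since 340 = 4 + 16 + 64 + 256 in binary, 13^340 ≡ 61·41·61·41 ≡ 1 (mod 100).

1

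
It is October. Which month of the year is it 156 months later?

October

156 mod 12 = 0 (since 13·12 = 156).
October + 0 months → October.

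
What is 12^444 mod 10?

The units digit of 12^n cycles with period 4: 2, 4, 8, 6, …
444 mod 4 = 0, so the last digit matches 2^4 = 6.

6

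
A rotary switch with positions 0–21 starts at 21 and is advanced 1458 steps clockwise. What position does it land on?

1458 = 66·22 + 6, so 1458 mod 22 = 6.
(21 + 6) mod 22 = 5.

5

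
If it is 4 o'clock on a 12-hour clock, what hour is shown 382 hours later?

2

Dividing 382 by 12 gives quotient 31 and remainder 10.
4 + 10 → 2 on a 12-hour dial.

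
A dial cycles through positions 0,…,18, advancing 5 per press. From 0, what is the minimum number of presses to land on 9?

The inverse of 5 mod 19 is 4 (since 5·4 = 20 ≡ 1).
Multiplying both sides by 4: x ≡ 4·9 = 36 ≡ 17 (mod 19).

17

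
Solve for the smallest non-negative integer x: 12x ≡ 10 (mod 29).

25

12⁻¹ ≡ 17 (mod 29) because 12·17 = 204 = 7·29 + 1.
So x ≡ 17·10 = 170 ≡ 25 (mod 29).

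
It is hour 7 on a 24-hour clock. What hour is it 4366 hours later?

4366 − 181·24 = 22, so 4366 ≡ 22 (mod 24).
(7 + 22) mod 24 = 5.

5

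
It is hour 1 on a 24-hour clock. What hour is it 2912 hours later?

Dividing 2912 by 24 gives quotient 121 and remainder 8.
(1 + 8) mod 24 = 9.

9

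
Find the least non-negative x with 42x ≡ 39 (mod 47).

11

42⁻¹ ≡ 28 (mod 47) because 42·28 = 1176 = 25·47 + 1.
Multiplying both sides by 28: x ≡ 28·39 = 1092 ≡ 11 (mod 47).
Check: 42·11 = 462 = 9·47 + 39.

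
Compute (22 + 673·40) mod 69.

32

673·40 = 26920.
26920 − 390·69 = 10, so 26920 ≡ 10 (mod 69).
(22 + 10) mod 69 = 32.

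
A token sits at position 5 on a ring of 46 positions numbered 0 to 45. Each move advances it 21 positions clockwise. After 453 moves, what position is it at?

453·21 = 9513.
9513 mod 46 = 37 (since 206·46 = 9476).
(5 + 37) mod 46 = 42.

42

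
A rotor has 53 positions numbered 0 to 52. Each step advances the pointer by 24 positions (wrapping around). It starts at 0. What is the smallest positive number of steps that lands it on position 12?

The inverse of 24 mod 53 is 42 (since 24·42 = 1008 ≡ 1).
Multiplying both sides by 42: x ≡ 42·12 = 504 ≡ 27 (mod 53).

27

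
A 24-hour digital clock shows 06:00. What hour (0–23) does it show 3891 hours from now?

3891 mod 24 = 3 (since 162·24 = 3888).
(6 + 3) mod 24 = 9.

9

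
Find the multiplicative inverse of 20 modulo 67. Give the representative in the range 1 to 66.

20·57 = 1140 = 17·67 + 1, so 20⁻¹ ≡ 57 (mod 67).

57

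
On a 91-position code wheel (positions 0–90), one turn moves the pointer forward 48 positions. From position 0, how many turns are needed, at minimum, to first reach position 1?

48·55 = 2640 = 29·91 + 1, so 48⁻¹ ≡ 55 (mod 91).

55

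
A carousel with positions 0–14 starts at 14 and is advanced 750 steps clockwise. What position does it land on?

14

750 − 50·15 = 0, so 750 ≡ 0 (mod 15).
(14 + 0) mod 15 = 14.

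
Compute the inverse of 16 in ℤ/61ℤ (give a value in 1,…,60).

61 = 3·16 + 13
16 = 1·13 + 3
13 = 4·3 + 1
3 = 3·1 + 0
Back-substituting gives 16·42 ≡ 1 (mod 61).

42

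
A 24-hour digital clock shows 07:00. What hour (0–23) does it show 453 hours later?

4

453 mod 24 = 21 (since 18·24 = 432).
(7 + 21) mod 24 = 4.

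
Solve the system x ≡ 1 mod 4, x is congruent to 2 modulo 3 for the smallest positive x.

Since 3·3 ≡ 1 (mod 4), take x = 2 + 3·((1−2)·3 mod 4) = 2 + 3·1 = 5.
Check: 5 mod 4 = 1, 5 mod 3 = 2.

5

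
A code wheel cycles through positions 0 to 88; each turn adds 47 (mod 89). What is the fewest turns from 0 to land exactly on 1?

47·36 = 1692 = 19·89 + 1, so 47⁻¹ ≡ 36 (mod 89).

36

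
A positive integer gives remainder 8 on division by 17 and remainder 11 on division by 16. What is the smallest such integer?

59

Since 16·16 ≡ 1 (mod 17), take x = 11 + 16·((8−11)·16 mod 17) = 11 + 16·3 = 59.
Check: 59 mod 17 = 8, 59 mod 16 = 11.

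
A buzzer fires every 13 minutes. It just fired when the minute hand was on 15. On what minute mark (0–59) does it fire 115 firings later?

10

115·13 = 1495.
1495 = 24·60 + 55, so 1495 mod 60 = 55.
(15 + 55) mod 60 = 10.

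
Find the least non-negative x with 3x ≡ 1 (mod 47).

The inverse of 3 mod 47 is 16 (since 3·16 = 48 ≡ 1).
Multiplying both sides by 16: x ≡ 16·1 = 16 ≡ 16 (mod 47).
Check: 3·16 = 48 = 1·47 + 1.

16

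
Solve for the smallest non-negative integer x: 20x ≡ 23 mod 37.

The inverse of 20 mod 37 is 13 (since 20·13 = 260 ≡ 1).
Multiplying both sides by 13: x ≡ 13·23 = 299 ≡ 3 (mod 37).

3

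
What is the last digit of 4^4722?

6

Powers of 4 mod 10 repeat with period 2: 4, 6.
4722 leaves remainder 0 on division by 2, so 4^4722 ends in 6.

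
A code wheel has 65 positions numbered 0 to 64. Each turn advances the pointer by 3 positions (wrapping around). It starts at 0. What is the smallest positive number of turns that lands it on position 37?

34

The inverse of 3 mod 65 is 22 (since 3·22 = 66 ≡ 1).
So x ≡ 22·37 = 814 ≡ 34 (mod 65).
Check: 3·34 = 102 = 1·65 + 37.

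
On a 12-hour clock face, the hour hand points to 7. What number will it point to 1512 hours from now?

1512 mod 12 = 0 (since 126·12 = 1512).
7 + 0 → 7 on a 12-hour dial.

7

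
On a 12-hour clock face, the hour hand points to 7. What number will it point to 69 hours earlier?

Dividing 69 by 12 gives quotient 5 and remainder 9.
7 − 9 → 10 on a 12-hour dial.

10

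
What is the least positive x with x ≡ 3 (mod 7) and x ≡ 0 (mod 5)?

Since 5·3 ≡ 1 (mod 7), take x = 0 + 5·((3−0)·3 mod 7) = 0 + 5·2 = 10.
Check: 10 mod 7 = 3, 10 mod 5 = 0.

10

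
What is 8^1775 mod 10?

2

Last digits of 8^n: 8, 4, 2, 6 (period 4).
1775 leaves remainder 3 on division by 4, so 8^1775 ends in 2.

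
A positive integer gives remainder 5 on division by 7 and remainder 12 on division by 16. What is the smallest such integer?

Since 16·4 ≡ 1 (mod 7), take x = 12 + 16·((5−12)·4 mod 7) = 12 + 16·0 = 12.
Check: 12 mod 7 = 5, 12 mod 16 = 12.

12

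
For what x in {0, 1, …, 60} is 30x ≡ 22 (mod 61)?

The inverse of 30 mod 61 is 59 (since 30·59 = 1770 ≡ 1).
Multiplying both sides by 59: x ≡ 59·22 = 1298 ≡ 17 (mod 61).
Check: 30·17 = 510 = 8·61 + 22.

17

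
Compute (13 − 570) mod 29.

570 = 19·29 + 19, so 570 mod 29 = 19.
(13 − 19) mod 29 = 23.

23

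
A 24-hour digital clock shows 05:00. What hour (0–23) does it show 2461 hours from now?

18

Dividing 2461 by 24 gives quotient 102 and remainder 13.
(5 + 13) mod 24 = 18.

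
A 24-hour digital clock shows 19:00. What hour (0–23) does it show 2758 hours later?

17

2758 mod 24 = 22 (since 114·24 = 2736).
(19 + 22) mod 24 = 17.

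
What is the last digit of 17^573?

The units digit of 17^n cycles with period 4: 7, 9, 3, 1, …
573 leaves remainder 1 on division by 4, so 17^573 ends in 7.

7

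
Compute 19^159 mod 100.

Successive squares of 19 mod 100: 19^1≡19, 19^2≡61, 19^4≡21, 19^8≡41, 19^16≡81, 19^32≡61, 19^64≡21, 19^128≡41.
159 = 1 + 2 + 4 + 8 + 16 + 128, so 19^159 ≡ 19·61·21·41·81·41 ≡ 79 (mod 100).

79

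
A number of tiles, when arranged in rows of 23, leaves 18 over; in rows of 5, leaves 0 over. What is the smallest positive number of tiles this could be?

110

Since 5·14 ≡ 1 (mod 23), take x = 0 + 5·((18−0)·14 mod 23) = 0 + 5·22 = 110.
Check: 110 mod 23 = 18, 110 mod 5 = 0.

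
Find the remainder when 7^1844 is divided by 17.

4

Square-and-reduce mod 17: 7^1≡7, 7^2≡15, 7^4≡4, 7^8≡16, 7^16≡1, 7^32≡1, 7^64≡1, 7^128≡1, 7^256≡1, 7^512≡1, 7^1024≡1.
Since 1844 = 4 + 16 + 32 + 256 + 512 + 1024 in binary, 7^1844 ≡ 4·1·1·1·1·1 ≡ 4 (mod 17).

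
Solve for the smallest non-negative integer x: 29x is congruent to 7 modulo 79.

29⁻¹ ≡ 30 (mod 79) because 29·30 = 870 = 11·79 + 1.
So x ≡ 30·7 = 210 ≡ 52 (mod 79).

52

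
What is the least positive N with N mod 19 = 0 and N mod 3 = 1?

19

Since 3·13 ≡ 1 (mod 19), take x = 1 + 3·((0−1)·13 mod 19) = 1 + 3·6 = 19.
Check: 19 mod 19 = 0, 19 mod 3 = 1.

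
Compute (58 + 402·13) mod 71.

30

402·13 = 5226.
Dividing 5226 by 71 gives quotient 73 and remainder 43.
(58 + 43) mod 71 = 30.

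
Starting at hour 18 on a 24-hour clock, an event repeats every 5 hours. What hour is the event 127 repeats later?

127·5 = 635.
635 = 26·24 + 11, so 635 mod 24 = 11.
(18 + 11) mod 24 = 5.

5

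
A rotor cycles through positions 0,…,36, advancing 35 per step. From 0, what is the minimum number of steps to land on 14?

30

The inverse of 35 mod 37 is 18 (since 35·18 = 630 ≡ 1).
So x ≡ 18·14 = 252 ≡ 30 (mod 37).
Check: 35·30 = 1050 = 28·37 + 14.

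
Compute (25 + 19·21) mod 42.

4

19·21 = 399.
399 = 9·42 + 21, so 399 mod 42 = 21.
(25 + 21) mod 42 = 4.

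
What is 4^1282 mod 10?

Powers of 4 mod 10 repeat with period 2: 4, 6.
1282 leaves remainder 0 on division by 2, so 4^1282 ends in 6.

6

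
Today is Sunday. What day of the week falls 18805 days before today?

18805 mod 7 = 3 (since 2686·7 = 18802).
Sunday − 3 days → Thursday.

Thursday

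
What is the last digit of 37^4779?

3

Powers of 7 mod 10 repeat with period 4: 7, 9, 3, 1.
4779 mod 4 = 3, so the last digit matches 7^3 = 3.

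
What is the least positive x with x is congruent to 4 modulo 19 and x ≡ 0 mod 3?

Since 3·13 ≡ 1 (mod 19), take x = 0 + 3·((4−0)·13 mod 19) = 0 + 3·14 = 42.
Check: 42 mod 19 = 4, 42 mod 3 = 0.

42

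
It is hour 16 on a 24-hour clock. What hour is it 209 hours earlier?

209 = 8·24 + 17, so 209 mod 24 = 17.
(16 − 17) mod 24 = 23.

23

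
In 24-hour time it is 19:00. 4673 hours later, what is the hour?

12

Dividing 4673 by 24 gives quotient 194 and remainder 17.
(19 + 17) mod 24 = 12.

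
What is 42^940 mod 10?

6

Powers of 2 mod 10 repeat with period 4: 2, 4, 8, 6.
940 mod 4 = 0, so the last digit matches 2^4 = 6.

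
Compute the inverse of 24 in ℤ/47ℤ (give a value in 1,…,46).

2

24·2 = 48 = 1·47 + 1, so 24⁻¹ ≡ 2 (mod 47).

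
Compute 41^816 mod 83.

By repeated squaring mod 83: 41^1≡41, 41^2≡21, 41^4≡26, 41^8≡12, 41^16≡61, 41^32≡69, 41^64≡30, 41^128≡70, 41^256≡3, 41^512≡9.
816 = 16 + 32 + 256 + 512, so 41^816 ≡ 61·69·3·9 ≡ 16 (mod 83).

16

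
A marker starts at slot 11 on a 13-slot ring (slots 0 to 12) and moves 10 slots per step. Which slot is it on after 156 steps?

11

156·10 = 1560.
1560 mod 13 = 0 (since 120·13 = 1560).
(11 + 0) mod 13 = 11.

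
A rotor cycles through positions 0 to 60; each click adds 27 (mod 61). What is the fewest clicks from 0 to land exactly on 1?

61 = 2·27 + 7
27 = 3·7 + 6
7 = 1·6 + 1
6 = 6·1 + 0
Back-substituting gives 27·52 ≡ 1 (mod 61).

52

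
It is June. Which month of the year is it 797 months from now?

November

797 mod 12 = 5 (since 66·12 = 792).
June + 5 months → November.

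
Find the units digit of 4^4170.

Last digits of 4^n: 4, 6 (period 2).
4170 leaves remainder 0 on division by 2, so 4^4170 ends in 6.

6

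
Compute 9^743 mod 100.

29

By repeated squaring mod 100: 9^1≡9, 9^2≡81, 9^4≡61, 9^8≡21, 9^16≡41, 9^32≡81, 9^64≡61, 9^128≡21, 9^256≡41, 9^512≡81.
743 = 1 + 2 + 4 + 32 + 64 + 128 + 512, so 9^743 ≡ 9·81·61·81·61·21·81 ≡ 29 (mod 100).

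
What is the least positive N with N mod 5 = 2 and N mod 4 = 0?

12

Since 4·4 ≡ 1 (mod 5), take x = 0 + 4·((2−0)·4 mod 5) = 0 + 4·3 = 12.
Check: 12 mod 5 = 2, 12 mod 4 = 0.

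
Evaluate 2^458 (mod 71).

By repeated squaring mod 71: 2^1≡2, 2^2≡4, 2^4≡16, 2^8≡43, 2^16≡3, 2^32≡9, 2^64≡10, 2^128≡29, 2^256≡60.
Since 458 = 2 + 8 + 64 + 128 + 256 in binary, 2^458 ≡ 4·43·10·29·60 ≡ 8 (mod 71).

8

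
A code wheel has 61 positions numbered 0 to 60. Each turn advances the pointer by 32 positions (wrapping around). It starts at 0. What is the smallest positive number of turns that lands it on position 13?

32⁻¹ ≡ 21 (mod 61) because 32·21 = 672 = 11·61 + 1.
Multiplying both sides by 21: x ≡ 21·13 = 273 ≡ 29 (mod 61).

29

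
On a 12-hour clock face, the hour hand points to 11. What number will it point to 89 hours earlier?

Dividing 89 by 12 gives quotient 7 and remainder 5.
11 − 5 → 6 on a 12-hour dial.

6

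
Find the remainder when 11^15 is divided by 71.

26

Square-and-reduce mod 71: 11^1≡11, 11^2≡50, 11^4≡15, 11^8≡12.
15 = 1 + 2 + 4 + 8, so 11^15 ≡ 11·50·15·12 ≡ 26 (mod 71).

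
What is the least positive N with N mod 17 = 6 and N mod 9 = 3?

Since 9·2 ≡ 1 (mod 17), take x = 3 + 9·((6−3)·2 mod 17) = 3 + 9·6 = 57.
Check: 57 mod 17 = 6, 57 mod 9 = 3.

57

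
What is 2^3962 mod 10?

Powers of 2 mod 10 repeat with period 4: 2, 4, 8, 6.
3962 leaves remainder 2 on division by 4, so 2^3962 ends in 4.

4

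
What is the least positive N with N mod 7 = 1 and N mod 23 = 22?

22

Since 23·4 ≡ 1 (mod 7), take x = 22 + 23·((1−22)·4 mod 7) = 22 + 23·0 = 22.
Check: 22 mod 7 = 1, 22 mod 23 = 22.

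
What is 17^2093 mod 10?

7

The units digit of 17^n cycles with period 4: 7, 9, 3, 1, …
2093 mod 4 = 1, so the last digit matches 7^1 = 7.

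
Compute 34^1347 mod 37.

26

Successive squares of 34 mod 37: 34^1≡34, 34^2≡9, 34^4≡7, 34^8≡12, 34^16≡33, 34^32≡16, 34^64≡34, 34^128≡9, 34^256≡7, 34^512≡12, 34^1024≡33.
Since 1347 = 1 + 2 + 64 + 256 + 1024 in binary, 34^1347 ≡ 34·9·34·7·33 ≡ 26 (mod 37).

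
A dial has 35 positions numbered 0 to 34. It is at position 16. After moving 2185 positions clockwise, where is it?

31

Dividing 2185 by 35 gives quotient 62 and remainder 15.
(16 + 15) mod 35 = 31.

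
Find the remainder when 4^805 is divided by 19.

Square-and-reduce mod 19: 4^1≡4, 4^2≡16, 4^4≡9, 4^8≡5, 4^16≡6, 4^32≡17, 4^64≡4, 4^128≡16, 4^256≡9, 4^512≡5.
Since 805 = 1 + 4 + 32 + 256 + 512 in binary, 4^805 ≡ 4·9·17·9·5 ≡ 9 (mod 19).

9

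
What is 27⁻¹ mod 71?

27·50 = 1350 = 19·71 + 1, so 27⁻¹ ≡ 50 (mod 71).

50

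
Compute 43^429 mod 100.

By repeated squaring mod 100: 43^1≡43, 43^2≡49, 43^4≡1, 43^8≡1, 43^16≡1, 43^32≡1, 43^64≡1, 43^128≡1, 43^256≡1.
429 = 1 + 4 + 8 + 32 + 128 + 256, so 43^429 ≡ 43·1·1·1·1·1 ≡ 43 (mod 100).

43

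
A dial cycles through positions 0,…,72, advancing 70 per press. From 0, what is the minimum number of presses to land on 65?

The inverse of 70 mod 73 is 24 (since 70·24 = 1680 ≡ 1).
Multiplying both sides by 24: x ≡ 24·65 = 1560 ≡ 27 (mod 73).
Check: 70·27 = 1890 = 25·73 + 65.

27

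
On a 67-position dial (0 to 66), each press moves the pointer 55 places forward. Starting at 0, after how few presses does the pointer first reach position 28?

55⁻¹ ≡ 39 (mod 67) because 55·39 = 2145 = 32·67 + 1.
So x ≡ 39·28 = 1092 ≡ 20 (mod 67).
Check: 55·20 = 1100 = 16·67 + 28.

20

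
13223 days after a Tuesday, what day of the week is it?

Tuesday

13223 − 1889·7 = 0, so 13223 ≡ 0 (mod 7).
Tuesday + 0 days → Tuesday.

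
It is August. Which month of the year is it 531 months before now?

Dividing 531 by 12 gives quotient 44 and remainder 3.
August − 3 months → May.

May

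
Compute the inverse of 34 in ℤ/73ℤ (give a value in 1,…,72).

58

73 = 2·34 + 5
34 = 6·5 + 4
5 = 1·4 + 1
4 = 4·1 + 0
Back-substituting gives 34·58 ≡ 1 (mod 73).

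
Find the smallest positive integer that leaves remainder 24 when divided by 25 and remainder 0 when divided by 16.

224

x ≡ 0 (mod 16) gives x ∈ {0, 16, 32, 48, 64, 80, 96, 112, …}.
The first of these with x mod 25 = 24 is 224.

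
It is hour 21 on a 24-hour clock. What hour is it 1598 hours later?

11

1598 − 66·24 = 14, so 1598 ≡ 14 (mod 24).
(21 + 14) mod 24 = 11.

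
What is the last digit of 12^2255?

8

Powers of 2 mod 10 repeat with period 4: 2, 4, 8, 6.
2255 mod 4 = 3, so the last digit matches 2^3 = 8.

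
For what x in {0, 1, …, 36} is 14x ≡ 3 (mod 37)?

The inverse of 14 mod 37 is 8 (since 14·8 = 112 ≡ 1).
Multiplying both sides by 8: x ≡ 8·3 = 24 ≡ 24 (mod 37).

24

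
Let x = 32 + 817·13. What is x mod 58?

817·13 = 10621.
10621 mod 58 = 7 (since 183·58 = 10614).
(32 + 7) mod 58 = 39.

39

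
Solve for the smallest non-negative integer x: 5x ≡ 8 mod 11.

5⁻¹ ≡ 9 (mod 11) because 5·9 = 45 = 4·11 + 1.
Multiplying both sides by 9: x ≡ 9·8 = 72 ≡ 6 (mod 11).

6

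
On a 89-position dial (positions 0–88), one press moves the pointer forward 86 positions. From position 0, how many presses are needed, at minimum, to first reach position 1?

89 = 1·86 + 3
86 = 28·3 + 2
3 = 1·2 + 1
2 = 2·1 + 0
Back-substituting gives 86·59 ≡ 1 (mod 89).

59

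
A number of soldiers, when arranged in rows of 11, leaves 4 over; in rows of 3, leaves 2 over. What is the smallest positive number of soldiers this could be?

Since 3·4 ≡ 1 (mod 11), take x = 2 + 3·((4−2)·4 mod 11) = 2 + 3·8 = 26.
Check: 26 mod 11 = 4, 26 mod 3 = 2.

26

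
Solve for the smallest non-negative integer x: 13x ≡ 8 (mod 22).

4

The inverse of 13 mod 22 is 17 (since 13·17 = 221 ≡ 1).
Multiplying both sides by 17: x ≡ 17·8 = 136 ≡ 4 (mod 22).
Check: 13·4 = 52 = 2·22 + 8.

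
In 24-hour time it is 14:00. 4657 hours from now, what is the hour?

15

4657 = 194·24 + 1, so 4657 mod 24 = 1.
(14 + 1) mod 24 = 15.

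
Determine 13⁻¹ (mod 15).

15 = 1·13 + 2
13 = 6·2 + 1
2 = 2·1 + 0
Back-substituting gives 13·7 ≡ 1 (mod 15).

7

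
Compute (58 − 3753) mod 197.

48

3753 mod 197 = 10 (since 19·197 = 3743).
(58 − 10) mod 197 = 48.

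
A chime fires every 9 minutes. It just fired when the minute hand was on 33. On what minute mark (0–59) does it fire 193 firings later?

193·9 = 1737.
1737 mod 60 = 57 (since 28·60 = 1680).
(33 + 57) mod 60 = 30.

30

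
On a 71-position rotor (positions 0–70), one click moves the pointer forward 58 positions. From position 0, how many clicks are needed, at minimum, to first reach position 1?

58·60 = 3480 = 49·71 + 1, so 58⁻¹ ≡ 60 (mod 71).

60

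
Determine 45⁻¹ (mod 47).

47 = 1·45 + 2
45 = 22·2 + 1
2 = 2·1 + 0
Back-substituting gives 45·23 ≡ 1 (mod 47).

23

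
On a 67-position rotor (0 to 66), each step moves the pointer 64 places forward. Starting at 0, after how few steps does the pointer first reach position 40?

The inverse of 64 mod 67 is 22 (since 64·22 = 1408 ≡ 1).
So x ≡ 22·40 = 880 ≡ 9 (mod 67).
Check: 64·9 = 576 = 8·67 + 40.

9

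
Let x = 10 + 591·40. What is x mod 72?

591·40 = 23640.
23640 mod 72 = 24 (since 328·72 = 23616).
(10 + 24) mod 72 = 34.

34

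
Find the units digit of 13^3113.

Powers of 3 mod 10 repeat with period 4: 3, 9, 7, 1.
3113 leaves remainder 1 on division by 4, so 13^3113 ends in 3.

3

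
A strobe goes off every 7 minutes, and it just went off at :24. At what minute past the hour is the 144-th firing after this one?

144·7 = 1008.
1008 mod 60 = 48 (since 16·60 = 960).
(24 + 48) mod 60 = 12.

12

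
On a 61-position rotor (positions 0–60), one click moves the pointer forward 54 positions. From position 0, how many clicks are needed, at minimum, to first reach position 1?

26

54·26 = 1404 = 23·61 + 1, so 54⁻¹ ≡ 26 (mod 61).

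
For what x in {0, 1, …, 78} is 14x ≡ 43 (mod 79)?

20

The inverse of 14 mod 79 is 17 (since 14·17 = 238 ≡ 1).
So x ≡ 17·43 = 731 ≡ 20 (mod 79).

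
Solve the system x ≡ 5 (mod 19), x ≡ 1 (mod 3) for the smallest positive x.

43

x ≡ 1 (mod 3) gives x ∈ {1, 4, 7, 10, 13, 16, 19, 22, …}.
The first of these with x mod 19 = 5 is 43.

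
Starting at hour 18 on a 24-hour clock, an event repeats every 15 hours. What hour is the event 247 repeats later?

247·15 = 3705.
Dividing 3705 by 24 gives quotient 154 and remainder 9.
(18 + 9) mod 24 = 3.

3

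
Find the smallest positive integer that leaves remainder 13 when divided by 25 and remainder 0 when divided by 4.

x ≡ 0 (mod 4) gives x ∈ {0, 4, 8, 12, 16, 20, 24, 28, …}.
The first of these with x mod 25 = 13 is 88.

88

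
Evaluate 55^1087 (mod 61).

54

Square-and-reduce mod 61: 55^1≡55, 55^2≡36, 55^4≡15, 55^8≡42, 55^16≡56, 55^32≡25, 55^64≡15, 55^128≡42, 55^256≡56, 55^512≡25, 55^1024≡15.
Since 1087 = 1 + 2 + 4 + 8 + 16 + 32 + 1024 in binary, 55^1087 ≡ 55·36·15·42·56·25·15 ≡ 54 (mod 61).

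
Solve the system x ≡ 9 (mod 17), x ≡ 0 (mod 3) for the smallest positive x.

9

x ≡ 0 (mod 3) gives x ∈ {0, 3, 6, 9}.
The first of these with x mod 17 = 9 is 9.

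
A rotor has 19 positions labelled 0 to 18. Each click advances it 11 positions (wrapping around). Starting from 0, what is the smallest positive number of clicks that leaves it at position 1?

7

19 = 1·11 + 8
11 = 1·8 + 3
8 = 2·3 + 2
3 = 1·2 + 1
2 = 2·1 + 0
Back-substituting gives 11·7 ≡ 1 (mod 19).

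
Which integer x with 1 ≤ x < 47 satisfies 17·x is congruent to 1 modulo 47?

47 = 2·17 + 13
17 = 1·13 + 4
13 = 3·4 + 1
4 = 4·1 + 0
Back-substituting gives 17·36 ≡ 1 (mod 47).

36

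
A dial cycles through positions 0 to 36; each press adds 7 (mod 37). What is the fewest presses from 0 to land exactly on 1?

16

37 = 5·7 + 2
7 = 3·2 + 1
2 = 2·1 + 0
Back-substituting gives 7·16 ≡ 1 (mod 37).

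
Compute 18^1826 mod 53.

Square-and-reduce mod 53: 18^1≡18, 18^2≡6, 18^4≡36, 18^8≡24, 18^16≡46, 18^32≡49, 18^64≡16, 18^128≡44, 18^256≡28, 18^512≡42, 18^1024≡15.
1826 = 2 + 32 + 256 + 512 + 1024, so 18^1826 ≡ 6·49·28·42·15 ≡ 4 (mod 53).

4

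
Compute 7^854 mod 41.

Square-and-reduce mod 41: 7^1≡7, 7^2≡8, 7^4≡23, 7^8≡37, 7^16≡16, 7^32≡10, 7^64≡18, 7^128≡37, 7^256≡16, 7^512≡10.
854 = 2 + 4 + 16 + 64 + 256 + 512, so 7^854 ≡ 8·23·16·18·16·10 ≡ 2 (mod 41).

2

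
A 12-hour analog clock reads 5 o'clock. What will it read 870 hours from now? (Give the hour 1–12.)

Dividing 870 by 12 gives quotient 72 and remainder 6.
5 + 6 → 11 on a 12-hour dial.

11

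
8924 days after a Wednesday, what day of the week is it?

Tuesday

8924 mod 7 = 6 (since 1274·7 = 8918).
Wednesday + 6 days → Tuesday.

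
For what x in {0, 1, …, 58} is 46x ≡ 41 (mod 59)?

15

The inverse of 46 mod 59 is 9 (since 46·9 = 414 ≡ 1).
Multiplying both sides by 9: x ≡ 9·41 = 369 ≡ 15 (mod 59).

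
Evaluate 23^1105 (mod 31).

30

Square-and-reduce mod 31: 23^1≡23, 23^2≡2, 23^4≡4, 23^8≡16, 23^16≡8, 23^32≡2, 23^64≡4, 23^128≡16, 23^256≡8, 23^512≡2, 23^1024≡4.
Since 1105 = 1 + 16 + 64 + 1024 in binary, 23^1105 ≡ 23·8·4·4 ≡ 30 (mod 31).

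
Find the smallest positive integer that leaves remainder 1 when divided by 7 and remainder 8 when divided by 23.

8

x ≡ 1 (mod 7) gives x ∈ {1, 8}.
The first of these with x mod 23 = 8 is 8.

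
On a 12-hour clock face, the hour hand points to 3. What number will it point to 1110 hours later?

9

1110 = 92·12 + 6, so 1110 mod 12 = 6.
3 + 6 → 9 on a 12-hour dial.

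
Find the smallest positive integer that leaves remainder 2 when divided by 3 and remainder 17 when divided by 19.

17

x ≡ 2 (mod 3) gives x ∈ {2, 5, 8, 11, 14, 17}.
The first of these with x mod 19 = 17 is 17.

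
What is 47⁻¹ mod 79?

79 = 1·47 + 32
47 = 1·32 + 15
32 = 2·15 + 2
15 = 7·2 + 1
2 = 2·1 + 0
Back-substituting gives 47·37 ≡ 1 (mod 79).

37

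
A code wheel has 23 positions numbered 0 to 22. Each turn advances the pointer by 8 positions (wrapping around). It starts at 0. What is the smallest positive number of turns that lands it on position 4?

12

8⁻¹ ≡ 3 (mod 23) because 8·3 = 24 = 1·23 + 1.
Multiplying both sides by 3: x ≡ 3·4 = 12 ≡ 12 (mod 23).
Check: 8·12 = 96 = 4·23 + 4.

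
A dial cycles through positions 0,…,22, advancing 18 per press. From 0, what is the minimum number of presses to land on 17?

15

The inverse of 18 mod 23 is 9 (since 18·9 = 162 ≡ 1).
Multiplying both sides by 9: x ≡ 9·17 = 153 ≡ 15 (mod 23).
Check: 18·15 = 270 = 11·23 + 17.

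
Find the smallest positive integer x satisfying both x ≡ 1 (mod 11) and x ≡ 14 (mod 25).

89

x ≡ 1 (mod 11) gives x ∈ {1, 12, 23, 34, 45, 56, 67, 78, …}.
The first of these with x mod 25 = 14 is 89.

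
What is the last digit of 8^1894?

Last digits of 8^n: 8, 4, 2, 6 (period 4).
1894 mod 4 = 2, so the last digit matches 8^2 = 4.

4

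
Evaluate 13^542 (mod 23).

Successive squares of 13 mod 23: 13^1≡13, 13^2≡8, 13^4≡18, 13^8≡2, 13^16≡4, 13^32≡16, 13^64≡3, 13^128≡9, 13^256≡12, 13^512≡6.
Since 542 = 2 + 4 + 8 + 16 + 512 in binary, 13^542 ≡ 8·18·2·4·6 ≡ 12 (mod 23).

12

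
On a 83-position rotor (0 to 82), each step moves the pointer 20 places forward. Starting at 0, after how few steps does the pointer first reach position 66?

78

The inverse of 20 mod 83 is 54 (since 20·54 = 1080 ≡ 1).
So x ≡ 54·66 = 3564 ≡ 78 (mod 83).
Check: 20·78 = 1560 = 18·83 + 66.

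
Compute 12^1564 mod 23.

6

Successive squares of 12 mod 23: 12^1≡12, 12^2≡6, 12^4≡13, 12^8≡8, 12^16≡18, 12^32≡2, 12^64≡4, 12^128≡16, 12^256≡3, 12^512≡9, 12^1024≡12.
1564 = 4 + 8 + 16 + 512 + 1024, so 12^1564 ≡ 13·8·18·9·12 ≡ 6 (mod 23).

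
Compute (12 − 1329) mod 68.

1329 − 19·68 = 37, so 1329 ≡ 37 (mod 68).
(12 − 37) mod 68 = 43.

43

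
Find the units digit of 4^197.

4

Powers of 4 mod 10 repeat with period 2: 4, 6.
197 leaves remainder 1 on division by 2, so 4^197 ends in 4.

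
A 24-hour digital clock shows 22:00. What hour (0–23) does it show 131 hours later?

9

Dividing 131 by 24 gives quotient 5 and remainder 11.
(22 + 11) mod 24 = 9.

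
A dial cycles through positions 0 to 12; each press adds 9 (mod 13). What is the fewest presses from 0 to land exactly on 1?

9·3 = 27 = 2·13 + 1, so 9⁻¹ ≡ 3 (mod 13).

3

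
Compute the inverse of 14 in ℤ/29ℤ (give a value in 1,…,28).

14·27 = 378 = 13·29 + 1, so 14⁻¹ ≡ 27 (mod 29).

27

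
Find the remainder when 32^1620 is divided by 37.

Square-and-reduce mod 37: 32^1≡32, 32^2≡25, 32^4≡33, 32^8≡16, 32^16≡34, 32^32≡9, 32^64≡7, 32^128≡12, 32^256≡33, 32^512≡16, 32^1024≡34.
1620 = 4 + 16 + 64 + 512 + 1024, so 32^1620 ≡ 33·34·7·16·34 ≡ 1 (mod 37).

1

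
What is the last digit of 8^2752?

6

The units digit of 8^n cycles with period 4: 8, 4, 2, 6, …
2752 leaves remainder 0 on division by 4, so 8^2752 ends in 6.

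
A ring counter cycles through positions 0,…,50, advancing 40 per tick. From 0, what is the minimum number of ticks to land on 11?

The inverse of 40 mod 51 is 37 (since 40·37 = 1480 ≡ 1).
Multiplying both sides by 37: x ≡ 37·11 = 407 ≡ 50 (mod 51).
Check: 40·50 = 2000 = 39·51 + 11.

50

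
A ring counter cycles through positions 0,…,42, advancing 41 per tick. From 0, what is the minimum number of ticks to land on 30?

28

The inverse of 41 mod 43 is 21 (since 41·21 = 861 ≡ 1).
Multiplying both sides by 21: x ≡ 21·30 = 630 ≡ 28 (mod 43).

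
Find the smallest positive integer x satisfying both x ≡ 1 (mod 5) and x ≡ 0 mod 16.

16

x ≡ 1 (mod 5) gives x ∈ {1, 6, 11, 16}.
The first of these with x mod 16 = 0 is 16.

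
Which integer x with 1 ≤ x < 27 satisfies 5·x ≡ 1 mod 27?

5·11 = 55 = 2·27 + 1, so 5⁻¹ ≡ 11 (mod 27).

11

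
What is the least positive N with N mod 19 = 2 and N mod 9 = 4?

40

x ≡ 4 (mod 9) gives x ∈ {4, 13, 22, 31, 40}.
The first of these with x mod 19 = 2 is 40.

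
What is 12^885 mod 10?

Powers of 2 mod 10 repeat with period 4: 2, 4, 8, 6.
885 leaves remainder 1 on division by 4, so 12^885 ends in 2.

2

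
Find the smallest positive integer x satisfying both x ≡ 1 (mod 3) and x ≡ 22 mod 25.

22

x ≡ 1 (mod 3) gives x ∈ {1, 4, 7, 10, 13, 16, 19, 22}.
The first of these with x mod 25 = 22 is 22.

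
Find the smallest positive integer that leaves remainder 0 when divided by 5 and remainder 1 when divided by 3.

x ≡ 1 (mod 3) gives x ∈ {1, 4, 7, 10}.
The first of these with x mod 5 = 0 is 10.

10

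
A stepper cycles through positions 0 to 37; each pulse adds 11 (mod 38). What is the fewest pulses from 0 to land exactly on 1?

7

11·7 = 77 = 2·38 + 1, so 11⁻¹ ≡ 7 (mod 38).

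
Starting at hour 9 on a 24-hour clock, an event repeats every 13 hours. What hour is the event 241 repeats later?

22

241·13 = 3133.
3133 mod 24 = 13 (since 130·24 = 3120).
(9 + 13) mod 24 = 22.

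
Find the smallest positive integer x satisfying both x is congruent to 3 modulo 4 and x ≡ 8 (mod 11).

Since 11·3 ≡ 1 (mod 4), take x = 8 + 11·((3−8)·3 mod 4) = 8 + 11·1 = 19.
Check: 19 mod 4 = 3, 19 mod 11 = 8.

19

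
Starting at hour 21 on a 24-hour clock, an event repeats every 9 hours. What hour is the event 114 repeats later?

114·9 = 1026.
1026 = 42·24 + 18, so 1026 mod 24 = 18.
(21 + 18) mod 24 = 15.

15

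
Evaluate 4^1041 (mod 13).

12

By repeated squaring mod 13: 4^1≡4, 4^2≡3, 4^4≡9, 4^8≡3, 4^16≡9, 4^32≡3, 4^64≡9, 4^128≡3, 4^256≡9, 4^512≡3, 4^1024≡9.
Since 1041 = 1 + 16 + 1024 in binary, 4^1041 ≡ 4·9·9 ≡ 12 (mod 13).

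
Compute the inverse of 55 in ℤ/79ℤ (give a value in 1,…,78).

23

55·23 = 1265 = 16·79 + 1, so 55⁻¹ ≡ 23 (mod 79).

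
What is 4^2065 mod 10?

4

Powers of 4 mod 10 repeat with period 2: 4, 6.
2065 mod 2 = 1, so the last digit matches 4^1 = 4.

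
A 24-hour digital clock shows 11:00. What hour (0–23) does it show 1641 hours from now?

20

Dividing 1641 by 24 gives quotient 68 and remainder 9.
(11 + 9) mod 24 = 20.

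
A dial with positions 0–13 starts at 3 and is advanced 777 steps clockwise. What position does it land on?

777 = 55·14 + 7, so 777 mod 14 = 7.
(3 + 7) mod 14 = 10.

10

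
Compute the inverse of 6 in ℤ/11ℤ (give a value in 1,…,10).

2

11 = 1·6 + 5
6 = 1·5 + 1
5 = 5·1 + 0
Back-substituting gives 6·2 ≡ 1 (mod 11).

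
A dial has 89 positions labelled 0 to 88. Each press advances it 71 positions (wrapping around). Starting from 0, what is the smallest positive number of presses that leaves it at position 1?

84

71·84 = 5964 = 67·89 + 1, so 71⁻¹ ≡ 84 (mod 89).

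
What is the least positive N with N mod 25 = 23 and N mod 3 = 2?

23

x ≡ 2 (mod 3) gives x ∈ {2, 5, 8, 11, 14, 17, 20, 23}.
The first of these with x mod 25 = 23 is 23.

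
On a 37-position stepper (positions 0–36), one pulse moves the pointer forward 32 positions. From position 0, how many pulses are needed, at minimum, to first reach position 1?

22

37 = 1·32 + 5
32 = 6·5 + 2
5 = 2·2 + 1
2 = 2·1 + 0
Back-substituting gives 32·22 ≡ 1 (mod 37).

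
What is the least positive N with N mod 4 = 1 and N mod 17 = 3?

37

Since 17·1 ≡ 1 (mod 4), take x = 3 + 17·((1−3)·1 mod 4) = 3 + 17·2 = 37.
Check: 37 mod 4 = 1, 37 mod 17 = 3.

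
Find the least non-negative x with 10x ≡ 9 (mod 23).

17

The inverse of 10 mod 23 is 7 (since 10·7 = 70 ≡ 1).
So x ≡ 7·9 = 63 ≡ 17 (mod 23).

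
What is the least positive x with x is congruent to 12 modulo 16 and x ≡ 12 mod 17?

Since 17·1 ≡ 1 (mod 16), take x = 12 + 17·((12−12)·1 mod 16) = 12 + 17·0 = 12.
Check: 12 mod 16 = 12, 12 mod 17 = 12.

12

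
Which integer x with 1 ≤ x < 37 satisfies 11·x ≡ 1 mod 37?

37 = 3·11 + 4
11 = 2·4 + 3
4 = 1·3 + 1
3 = 3·1 + 0
Back-substituting gives 11·27 ≡ 1 (mod 37).

27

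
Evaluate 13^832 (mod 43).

Successive squares of 13 mod 43: 13^1≡13, 13^2≡40, 13^4≡9, 13^8≡38, 13^16≡25, 13^32≡23, 13^64≡13, 13^128≡40, 13^256≡9, 13^512≡38.
Since 832 = 64 + 256 + 512 in binary, 13^832 ≡ 13·9·38 ≡ 17 (mod 43).

17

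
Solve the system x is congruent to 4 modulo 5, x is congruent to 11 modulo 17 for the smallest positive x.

79

x ≡ 4 (mod 5) gives x ∈ {4, 9, 14, 19, 24, 29, 34, 39, …}.
The first of these with x mod 17 = 11 is 79.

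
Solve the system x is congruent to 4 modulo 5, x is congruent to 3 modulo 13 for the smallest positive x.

29

x ≡ 4 (mod 5) gives x ∈ {4, 9, 14, 19, 24, 29}.
The first of these with x mod 13 = 3 is 29.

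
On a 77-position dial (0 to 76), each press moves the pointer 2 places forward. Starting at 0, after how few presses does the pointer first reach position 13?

2⁻¹ ≡ 39 (mod 77) because 2·39 = 78 = 1·77 + 1.
So x ≡ 39·13 = 507 ≡ 45 (mod 77).
Check: 2·45 = 90 = 1·77 + 13.

45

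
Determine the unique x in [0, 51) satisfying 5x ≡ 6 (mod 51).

42

5⁻¹ ≡ 41 (mod 51) because 5·41 = 205 = 4·51 + 1.
Multiplying both sides by 41: x ≡ 41·6 = 246 ≡ 42 (mod 51).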